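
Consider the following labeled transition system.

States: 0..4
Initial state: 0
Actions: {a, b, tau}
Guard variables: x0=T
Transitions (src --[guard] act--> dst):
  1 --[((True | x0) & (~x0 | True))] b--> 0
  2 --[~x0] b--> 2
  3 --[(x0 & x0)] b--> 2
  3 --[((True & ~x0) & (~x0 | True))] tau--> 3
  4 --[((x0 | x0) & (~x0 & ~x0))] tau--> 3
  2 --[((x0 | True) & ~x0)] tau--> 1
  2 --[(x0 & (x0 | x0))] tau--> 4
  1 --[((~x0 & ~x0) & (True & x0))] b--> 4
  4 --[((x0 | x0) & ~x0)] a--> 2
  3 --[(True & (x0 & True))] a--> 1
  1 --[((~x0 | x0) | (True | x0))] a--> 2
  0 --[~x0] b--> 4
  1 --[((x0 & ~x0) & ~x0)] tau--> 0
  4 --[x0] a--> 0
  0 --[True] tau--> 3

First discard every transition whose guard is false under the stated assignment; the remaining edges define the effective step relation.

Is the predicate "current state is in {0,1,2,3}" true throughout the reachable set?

Answer: INVARIANT VIOLATED at state 4

Trace:
Safe = {0,1,2,3}
Reach set: {0,1,2,3,4}
  0: ✓
  1: ✓
  2: ✓
  3: ✓
  4: VIOLATES
witness against invariant: tau·b·tau → 4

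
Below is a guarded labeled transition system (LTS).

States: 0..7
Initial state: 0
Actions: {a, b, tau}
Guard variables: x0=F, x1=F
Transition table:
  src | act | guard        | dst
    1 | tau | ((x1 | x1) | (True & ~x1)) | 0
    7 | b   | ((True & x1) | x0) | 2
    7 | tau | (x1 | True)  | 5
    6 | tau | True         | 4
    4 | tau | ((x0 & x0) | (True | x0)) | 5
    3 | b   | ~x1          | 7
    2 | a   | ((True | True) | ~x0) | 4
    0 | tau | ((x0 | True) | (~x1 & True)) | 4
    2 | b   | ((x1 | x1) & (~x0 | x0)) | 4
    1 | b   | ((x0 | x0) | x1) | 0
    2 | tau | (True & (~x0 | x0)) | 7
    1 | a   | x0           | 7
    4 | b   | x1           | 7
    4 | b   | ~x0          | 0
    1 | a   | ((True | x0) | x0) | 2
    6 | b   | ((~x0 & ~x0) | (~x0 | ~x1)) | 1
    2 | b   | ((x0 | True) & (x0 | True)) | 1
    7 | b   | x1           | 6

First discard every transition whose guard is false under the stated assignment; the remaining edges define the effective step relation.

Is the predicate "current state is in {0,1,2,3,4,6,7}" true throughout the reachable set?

Safe = {0,1,2,3,4,6,7}
R = {0,4,5}
  0: ok
  4: ok
  5: outside
reach 5 via tau·tau — violates

Answer: INVARIANT VIOLATED at state 5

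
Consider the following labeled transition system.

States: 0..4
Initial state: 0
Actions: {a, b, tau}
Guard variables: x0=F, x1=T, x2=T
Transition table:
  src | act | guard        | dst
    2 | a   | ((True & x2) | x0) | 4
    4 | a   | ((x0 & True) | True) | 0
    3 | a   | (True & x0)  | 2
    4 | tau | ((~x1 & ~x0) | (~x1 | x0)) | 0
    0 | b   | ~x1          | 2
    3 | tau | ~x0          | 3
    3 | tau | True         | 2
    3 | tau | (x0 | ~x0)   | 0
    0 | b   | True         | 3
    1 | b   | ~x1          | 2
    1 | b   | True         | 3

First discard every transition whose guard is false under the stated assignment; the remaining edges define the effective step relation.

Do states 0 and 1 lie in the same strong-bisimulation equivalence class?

Answer: BISIMILAR

Trace:
Refine partition for ~:
  round 0: {{0,1,2,3,4}}
  round 1: {{0,1},{2,4},{3}}
  round 2: {{0,1},{2},{3},{4}}
stable after 3 split(s): 4 block(s)
0∈{0,1}, 1∈{0,1}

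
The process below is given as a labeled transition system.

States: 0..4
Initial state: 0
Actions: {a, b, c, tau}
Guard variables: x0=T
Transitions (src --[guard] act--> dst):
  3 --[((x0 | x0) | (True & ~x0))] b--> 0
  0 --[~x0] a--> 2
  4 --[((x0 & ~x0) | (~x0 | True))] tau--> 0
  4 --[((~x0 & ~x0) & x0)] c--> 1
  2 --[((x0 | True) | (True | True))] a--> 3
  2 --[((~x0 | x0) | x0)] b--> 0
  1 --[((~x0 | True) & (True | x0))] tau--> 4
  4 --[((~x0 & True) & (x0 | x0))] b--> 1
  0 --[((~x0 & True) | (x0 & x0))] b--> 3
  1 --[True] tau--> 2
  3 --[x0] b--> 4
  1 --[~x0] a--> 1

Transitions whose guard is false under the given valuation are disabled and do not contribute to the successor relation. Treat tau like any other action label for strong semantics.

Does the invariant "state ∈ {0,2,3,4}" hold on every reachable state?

Allowed set {0,2,3,4}
R = {0,3,4}
  0: ✓
  3: ✓
  4: ✓

Answer: INVARIANT HOLDS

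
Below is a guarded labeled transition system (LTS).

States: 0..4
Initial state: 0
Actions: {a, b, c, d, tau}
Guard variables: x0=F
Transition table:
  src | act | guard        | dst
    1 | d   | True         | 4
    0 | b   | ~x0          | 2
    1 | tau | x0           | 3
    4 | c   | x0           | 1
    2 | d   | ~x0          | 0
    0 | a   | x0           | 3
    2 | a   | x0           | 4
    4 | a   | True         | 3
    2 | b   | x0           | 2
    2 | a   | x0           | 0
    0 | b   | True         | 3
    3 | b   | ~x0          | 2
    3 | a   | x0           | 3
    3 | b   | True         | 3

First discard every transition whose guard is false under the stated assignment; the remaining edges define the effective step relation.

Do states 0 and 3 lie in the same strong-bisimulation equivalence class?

Refine partition for ~:
  round 0: {{0,1,2,3,4}}
  round 1: {{0,3},{1,2},{4}}
  round 2: {{0,3},{1},{2},{4}}
4 equivalence class(es) (converged in 3)
[0]={0,3}  [3]={0,3}

Answer: BISIMILAR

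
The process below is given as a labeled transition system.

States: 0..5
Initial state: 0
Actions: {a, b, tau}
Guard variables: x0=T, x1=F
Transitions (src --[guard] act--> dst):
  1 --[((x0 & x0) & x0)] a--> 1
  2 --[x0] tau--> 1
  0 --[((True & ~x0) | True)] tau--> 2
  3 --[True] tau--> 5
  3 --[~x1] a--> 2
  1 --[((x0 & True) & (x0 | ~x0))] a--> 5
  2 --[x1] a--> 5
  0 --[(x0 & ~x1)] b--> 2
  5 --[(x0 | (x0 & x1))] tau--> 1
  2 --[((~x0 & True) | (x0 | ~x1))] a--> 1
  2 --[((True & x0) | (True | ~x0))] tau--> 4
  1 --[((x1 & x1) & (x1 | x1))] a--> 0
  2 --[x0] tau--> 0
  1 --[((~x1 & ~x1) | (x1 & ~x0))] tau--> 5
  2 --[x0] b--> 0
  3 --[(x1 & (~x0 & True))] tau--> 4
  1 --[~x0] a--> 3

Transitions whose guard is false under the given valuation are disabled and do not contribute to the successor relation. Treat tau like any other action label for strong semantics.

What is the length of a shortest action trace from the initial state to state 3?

BFS to 3:
  Layer 0: {0}
  Layer 1: {2}
  Layer 2: {1,4}
  Layer 3: {5}
3 never appears.

Answer: UNREACHABLE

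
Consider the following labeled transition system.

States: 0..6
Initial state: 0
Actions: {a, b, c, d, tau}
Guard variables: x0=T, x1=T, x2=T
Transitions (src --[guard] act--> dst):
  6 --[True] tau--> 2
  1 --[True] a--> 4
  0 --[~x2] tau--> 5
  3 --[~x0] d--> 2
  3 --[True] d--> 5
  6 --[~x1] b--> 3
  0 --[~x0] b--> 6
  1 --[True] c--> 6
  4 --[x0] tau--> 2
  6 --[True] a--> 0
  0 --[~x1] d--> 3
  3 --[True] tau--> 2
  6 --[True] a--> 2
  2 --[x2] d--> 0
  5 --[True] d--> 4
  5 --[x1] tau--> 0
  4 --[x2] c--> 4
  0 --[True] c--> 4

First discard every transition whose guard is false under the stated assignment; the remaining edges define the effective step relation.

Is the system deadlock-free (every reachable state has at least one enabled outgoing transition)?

Answer: DEADLOCK-FREE

Analysis:
Reachable = {0,2,4}
  0: c→4  [deg 1]
  2: d→0  [deg 1]
  4: c→4  tau→2  [deg 2]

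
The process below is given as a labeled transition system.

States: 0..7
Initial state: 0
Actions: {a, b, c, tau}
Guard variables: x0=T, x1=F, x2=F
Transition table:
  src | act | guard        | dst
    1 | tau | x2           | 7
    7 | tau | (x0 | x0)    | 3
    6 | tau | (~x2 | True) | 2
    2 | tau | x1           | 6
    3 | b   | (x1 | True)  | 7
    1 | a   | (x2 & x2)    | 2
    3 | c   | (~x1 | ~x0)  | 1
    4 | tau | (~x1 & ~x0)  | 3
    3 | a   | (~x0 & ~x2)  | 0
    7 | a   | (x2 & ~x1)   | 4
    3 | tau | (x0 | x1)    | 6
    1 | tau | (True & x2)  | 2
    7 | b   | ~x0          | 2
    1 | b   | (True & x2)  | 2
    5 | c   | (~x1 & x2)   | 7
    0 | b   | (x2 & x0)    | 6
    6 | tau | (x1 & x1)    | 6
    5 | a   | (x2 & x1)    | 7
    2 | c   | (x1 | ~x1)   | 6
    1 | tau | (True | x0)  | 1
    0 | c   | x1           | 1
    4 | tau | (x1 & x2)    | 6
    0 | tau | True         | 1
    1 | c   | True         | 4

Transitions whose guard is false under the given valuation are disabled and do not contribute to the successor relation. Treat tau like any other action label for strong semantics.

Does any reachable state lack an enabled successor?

Reachable = {0,1,4}
  0: tau→1  [1 out]
  1: c→4  tau→1  [2 out]
  4: ∅  [no exit]
witness 4: tau·c

Answer: DEADLOCK at state 4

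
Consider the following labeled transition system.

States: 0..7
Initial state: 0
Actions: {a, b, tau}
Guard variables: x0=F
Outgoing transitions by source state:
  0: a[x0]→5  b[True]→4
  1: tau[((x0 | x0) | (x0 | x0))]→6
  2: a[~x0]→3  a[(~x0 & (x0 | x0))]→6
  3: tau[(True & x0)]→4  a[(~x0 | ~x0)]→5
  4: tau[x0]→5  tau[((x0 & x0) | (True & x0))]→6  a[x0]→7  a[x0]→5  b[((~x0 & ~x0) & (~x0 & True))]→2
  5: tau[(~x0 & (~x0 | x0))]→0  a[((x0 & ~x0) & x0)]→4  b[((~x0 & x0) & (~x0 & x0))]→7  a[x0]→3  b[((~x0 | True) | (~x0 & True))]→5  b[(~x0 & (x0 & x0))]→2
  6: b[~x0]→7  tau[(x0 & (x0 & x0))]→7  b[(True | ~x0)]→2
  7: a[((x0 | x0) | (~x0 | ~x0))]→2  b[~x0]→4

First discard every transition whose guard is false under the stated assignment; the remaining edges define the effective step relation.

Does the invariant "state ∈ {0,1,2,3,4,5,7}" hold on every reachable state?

Allowed set {0,1,2,3,4,5,7}
Reach set: {0,2,3,4,5}
  0: ok
  2: ok
  3: ok
  4: ok
  5: ok

Answer: INVARIANT HOLDS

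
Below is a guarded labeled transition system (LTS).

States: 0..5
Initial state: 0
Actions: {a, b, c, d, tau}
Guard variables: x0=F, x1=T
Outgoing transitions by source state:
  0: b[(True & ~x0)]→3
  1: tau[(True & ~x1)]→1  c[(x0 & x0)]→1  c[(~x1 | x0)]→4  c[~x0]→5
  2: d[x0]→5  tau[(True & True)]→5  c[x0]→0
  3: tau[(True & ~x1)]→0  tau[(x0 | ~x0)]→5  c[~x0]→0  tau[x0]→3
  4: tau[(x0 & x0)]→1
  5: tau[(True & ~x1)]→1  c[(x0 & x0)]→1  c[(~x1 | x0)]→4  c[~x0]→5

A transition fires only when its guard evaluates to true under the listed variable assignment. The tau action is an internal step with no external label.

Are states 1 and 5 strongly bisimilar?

Answer: BISIMILAR

Trace:
Refine partition for ~:
  P[0] = {{0,1,2,3,4,5}}
  P[1] = {{0},{1,5},{2},{3},{4}}
5 equivalence class(es) (converged in 2)
1∈{1,5}, 5∈{1,5}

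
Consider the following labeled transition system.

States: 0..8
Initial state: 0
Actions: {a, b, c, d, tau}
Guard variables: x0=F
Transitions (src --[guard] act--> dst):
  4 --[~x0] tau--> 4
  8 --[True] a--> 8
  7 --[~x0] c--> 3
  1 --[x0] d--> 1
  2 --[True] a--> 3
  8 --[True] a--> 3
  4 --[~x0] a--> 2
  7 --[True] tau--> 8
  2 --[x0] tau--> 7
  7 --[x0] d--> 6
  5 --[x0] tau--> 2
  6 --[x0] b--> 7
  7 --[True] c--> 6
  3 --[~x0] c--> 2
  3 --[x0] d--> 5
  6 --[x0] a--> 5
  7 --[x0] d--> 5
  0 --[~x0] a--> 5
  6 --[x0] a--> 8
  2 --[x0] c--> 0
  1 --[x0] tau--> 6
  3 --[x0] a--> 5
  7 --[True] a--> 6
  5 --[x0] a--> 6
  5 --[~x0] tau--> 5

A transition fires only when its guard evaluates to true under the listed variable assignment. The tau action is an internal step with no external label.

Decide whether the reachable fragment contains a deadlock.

Reachable = {0,5}
  0: a→5  [1 out]
  5: tau→5  [1 out]

Answer: DEADLOCK-FREE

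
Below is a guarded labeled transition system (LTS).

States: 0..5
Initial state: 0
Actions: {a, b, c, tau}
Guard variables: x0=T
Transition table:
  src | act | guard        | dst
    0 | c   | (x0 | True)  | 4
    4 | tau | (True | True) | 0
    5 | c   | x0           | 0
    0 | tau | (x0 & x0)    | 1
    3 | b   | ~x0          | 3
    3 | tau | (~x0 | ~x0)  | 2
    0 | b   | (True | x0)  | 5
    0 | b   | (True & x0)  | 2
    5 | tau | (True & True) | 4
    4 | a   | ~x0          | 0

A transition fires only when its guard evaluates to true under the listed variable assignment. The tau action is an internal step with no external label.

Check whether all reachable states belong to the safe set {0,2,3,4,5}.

Safe = {0,2,3,4,5}
Reachable = {0,1,2,4,5}
  0: ✓
  1: ✗ unsafe
  2: ✓
  4: ✓
  5: ✓
counterexample path to 1: tau

Answer: INVARIANT VIOLATED at state 1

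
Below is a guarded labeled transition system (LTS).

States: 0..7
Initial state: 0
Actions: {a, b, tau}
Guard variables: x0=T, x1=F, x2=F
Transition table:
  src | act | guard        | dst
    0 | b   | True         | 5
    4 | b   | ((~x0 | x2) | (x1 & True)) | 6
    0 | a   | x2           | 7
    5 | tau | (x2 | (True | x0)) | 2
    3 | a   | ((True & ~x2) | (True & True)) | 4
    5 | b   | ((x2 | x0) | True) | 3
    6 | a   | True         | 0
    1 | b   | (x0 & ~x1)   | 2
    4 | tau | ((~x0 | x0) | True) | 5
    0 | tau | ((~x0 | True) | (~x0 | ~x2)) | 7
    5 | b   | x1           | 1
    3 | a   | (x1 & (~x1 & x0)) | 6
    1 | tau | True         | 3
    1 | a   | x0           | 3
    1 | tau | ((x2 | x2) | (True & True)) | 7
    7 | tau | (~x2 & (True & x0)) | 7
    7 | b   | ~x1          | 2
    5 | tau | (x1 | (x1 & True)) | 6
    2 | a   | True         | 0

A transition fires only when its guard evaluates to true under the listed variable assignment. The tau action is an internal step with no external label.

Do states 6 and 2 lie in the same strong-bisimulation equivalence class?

Answer: BISIMILAR

Working:
Refine partition for ~:
  P[0] = {{0,1,2,3,4,5,6,7}}
  P[1] = {{0,5,7},{1},{2,3,6},{4}}
  P[2] = {{0},{1},{2,6},{3},{4},{5},{7}}
7 equivalence class(es) (converged in 3)
[6]={2,6}  [2]={2,6}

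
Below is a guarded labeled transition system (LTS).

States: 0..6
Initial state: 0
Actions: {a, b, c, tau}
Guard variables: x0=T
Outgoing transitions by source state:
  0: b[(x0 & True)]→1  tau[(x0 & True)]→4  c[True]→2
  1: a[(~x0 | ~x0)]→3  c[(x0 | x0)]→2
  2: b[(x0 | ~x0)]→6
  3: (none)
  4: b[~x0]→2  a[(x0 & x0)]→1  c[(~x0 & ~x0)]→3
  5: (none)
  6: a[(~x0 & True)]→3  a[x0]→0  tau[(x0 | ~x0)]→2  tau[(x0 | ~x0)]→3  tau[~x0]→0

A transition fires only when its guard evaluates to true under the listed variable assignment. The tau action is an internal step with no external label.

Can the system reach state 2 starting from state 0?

9 transition(s) survive guard evaluation.
L0 = {0}
L1 = {1,2,4}  now seen {0,1,2,4}
L2 = {6}  now seen {0,1,2,4,6}
L3 = {3}  now seen {0,1,2,3,4,6}
R = {0,1,2,3,4,6}
Path to 2: c

Answer: REACHABLE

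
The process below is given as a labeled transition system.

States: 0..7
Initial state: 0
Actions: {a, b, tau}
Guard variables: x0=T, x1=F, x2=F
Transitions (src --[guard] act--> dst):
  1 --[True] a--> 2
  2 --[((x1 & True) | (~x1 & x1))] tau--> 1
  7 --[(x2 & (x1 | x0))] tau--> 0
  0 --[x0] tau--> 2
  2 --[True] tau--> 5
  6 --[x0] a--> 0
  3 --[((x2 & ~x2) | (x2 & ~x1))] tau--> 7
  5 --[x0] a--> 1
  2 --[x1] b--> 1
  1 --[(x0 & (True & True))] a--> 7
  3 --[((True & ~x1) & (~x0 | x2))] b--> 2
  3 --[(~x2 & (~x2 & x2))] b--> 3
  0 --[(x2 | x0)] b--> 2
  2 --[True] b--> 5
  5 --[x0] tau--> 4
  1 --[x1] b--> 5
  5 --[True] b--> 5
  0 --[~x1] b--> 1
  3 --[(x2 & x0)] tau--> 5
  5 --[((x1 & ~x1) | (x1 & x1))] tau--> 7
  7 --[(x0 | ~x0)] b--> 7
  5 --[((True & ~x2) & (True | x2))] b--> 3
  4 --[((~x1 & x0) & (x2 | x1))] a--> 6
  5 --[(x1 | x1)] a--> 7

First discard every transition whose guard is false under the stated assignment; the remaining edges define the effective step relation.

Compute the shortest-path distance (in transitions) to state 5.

BFS to 5:
  Layer 0: {0}
  Layer 1: {1,2}
  Layer 2: {5,7}
depth(5)=2, e.g. b·b

Answer: 2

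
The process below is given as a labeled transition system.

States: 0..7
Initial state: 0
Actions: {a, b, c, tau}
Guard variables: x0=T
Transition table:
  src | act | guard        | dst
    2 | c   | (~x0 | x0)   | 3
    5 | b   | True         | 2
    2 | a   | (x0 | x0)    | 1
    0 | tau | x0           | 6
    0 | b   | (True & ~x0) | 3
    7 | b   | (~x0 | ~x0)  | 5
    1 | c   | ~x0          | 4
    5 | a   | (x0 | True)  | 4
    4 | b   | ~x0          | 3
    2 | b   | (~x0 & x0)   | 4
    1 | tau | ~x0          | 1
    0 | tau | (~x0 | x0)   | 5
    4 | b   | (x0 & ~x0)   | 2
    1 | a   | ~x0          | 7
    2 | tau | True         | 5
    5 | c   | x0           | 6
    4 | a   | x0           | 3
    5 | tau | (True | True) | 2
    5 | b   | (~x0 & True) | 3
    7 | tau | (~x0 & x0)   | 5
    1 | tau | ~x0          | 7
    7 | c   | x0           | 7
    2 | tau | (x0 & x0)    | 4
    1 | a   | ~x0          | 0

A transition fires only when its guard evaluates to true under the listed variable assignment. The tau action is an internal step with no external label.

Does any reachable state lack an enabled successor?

Answer: DEADLOCK at state 1

Working:
Reachable = {0,1,2,3,4,5,6}
  0: tau→5  tau→6  [2 out]
  1: ∅  [no exit]
  2: a→1  c→3  tau→4  tau→5  [4 out]
  3: ∅  [no exit]
  4: a→3  [1 out]
  5: a→4  b→2  c→6  tau→2  [4 out]
  6: ∅  [no exit]
witness 1: tau·b·a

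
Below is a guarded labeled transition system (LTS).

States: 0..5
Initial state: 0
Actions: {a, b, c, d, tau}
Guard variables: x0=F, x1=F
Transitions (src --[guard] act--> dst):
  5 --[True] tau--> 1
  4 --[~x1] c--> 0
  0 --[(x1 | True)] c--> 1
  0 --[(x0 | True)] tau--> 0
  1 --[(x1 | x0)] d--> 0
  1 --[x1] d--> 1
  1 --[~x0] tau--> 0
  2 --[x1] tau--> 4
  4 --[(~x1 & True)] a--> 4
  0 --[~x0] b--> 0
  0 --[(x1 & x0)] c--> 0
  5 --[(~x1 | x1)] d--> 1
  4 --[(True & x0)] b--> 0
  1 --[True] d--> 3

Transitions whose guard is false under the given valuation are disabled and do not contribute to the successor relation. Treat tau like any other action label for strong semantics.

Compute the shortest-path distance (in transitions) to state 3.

Layered search for 3:
  Layer 0: {0}
  Layer 1: {1}
  Layer 2: {3}
3 enters at depth 2; path c·d

Answer: 2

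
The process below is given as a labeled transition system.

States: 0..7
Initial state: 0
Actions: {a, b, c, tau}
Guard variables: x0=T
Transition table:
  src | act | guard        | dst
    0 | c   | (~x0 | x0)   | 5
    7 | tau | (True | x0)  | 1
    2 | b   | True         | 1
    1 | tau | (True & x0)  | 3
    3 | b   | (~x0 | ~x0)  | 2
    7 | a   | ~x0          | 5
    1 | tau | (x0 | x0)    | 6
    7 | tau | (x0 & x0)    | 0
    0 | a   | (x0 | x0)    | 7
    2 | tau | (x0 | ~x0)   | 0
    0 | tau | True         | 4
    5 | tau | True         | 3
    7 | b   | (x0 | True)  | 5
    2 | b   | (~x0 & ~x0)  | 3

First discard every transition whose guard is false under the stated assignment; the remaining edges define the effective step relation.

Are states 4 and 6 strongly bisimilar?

Refine partition for ~:
  P[0] = {{0,1,2,3,4,5,6,7}}
  P[1] = {{0},{1,5},{2,7},{3,4,6}}
  P[2] = {{0},{1,5},{2},{3,4,6},{7}}
stable after 3 split(s): 5 block(s)
4∈{3,4,6}, 6∈{3,4,6}

Answer: BISIMILAR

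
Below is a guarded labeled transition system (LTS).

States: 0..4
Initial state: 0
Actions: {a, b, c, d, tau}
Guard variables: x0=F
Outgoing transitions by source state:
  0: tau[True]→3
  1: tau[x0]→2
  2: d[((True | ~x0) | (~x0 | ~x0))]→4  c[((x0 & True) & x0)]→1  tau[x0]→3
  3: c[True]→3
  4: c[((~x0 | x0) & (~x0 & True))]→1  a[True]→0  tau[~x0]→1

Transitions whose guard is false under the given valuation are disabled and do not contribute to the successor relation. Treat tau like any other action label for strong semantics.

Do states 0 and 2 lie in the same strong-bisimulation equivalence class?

Refine partition for ~:
  π0 = {{0,1,2,3,4}}
  π1 = {{0},{1},{2},{3},{4}}
5 equivalence class(es) (converged in 2)
[0]={0}  [2]={2}

Answer: NOT BISIMILAR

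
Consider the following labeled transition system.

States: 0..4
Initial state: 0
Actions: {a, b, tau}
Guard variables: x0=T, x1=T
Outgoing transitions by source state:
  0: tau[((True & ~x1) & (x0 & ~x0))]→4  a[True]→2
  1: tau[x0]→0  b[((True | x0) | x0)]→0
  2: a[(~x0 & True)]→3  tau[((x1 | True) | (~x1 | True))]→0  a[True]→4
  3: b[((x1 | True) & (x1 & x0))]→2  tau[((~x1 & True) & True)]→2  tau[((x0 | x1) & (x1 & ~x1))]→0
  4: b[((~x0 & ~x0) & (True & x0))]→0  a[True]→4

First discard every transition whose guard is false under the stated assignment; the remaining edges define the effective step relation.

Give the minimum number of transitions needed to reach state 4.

Answer: 2

Analysis:
Breadth-first toward 4:
  depth 0: {0}
  depth 1: {2}
  depth 2: {4}
first hit 4 at d=2 via a·a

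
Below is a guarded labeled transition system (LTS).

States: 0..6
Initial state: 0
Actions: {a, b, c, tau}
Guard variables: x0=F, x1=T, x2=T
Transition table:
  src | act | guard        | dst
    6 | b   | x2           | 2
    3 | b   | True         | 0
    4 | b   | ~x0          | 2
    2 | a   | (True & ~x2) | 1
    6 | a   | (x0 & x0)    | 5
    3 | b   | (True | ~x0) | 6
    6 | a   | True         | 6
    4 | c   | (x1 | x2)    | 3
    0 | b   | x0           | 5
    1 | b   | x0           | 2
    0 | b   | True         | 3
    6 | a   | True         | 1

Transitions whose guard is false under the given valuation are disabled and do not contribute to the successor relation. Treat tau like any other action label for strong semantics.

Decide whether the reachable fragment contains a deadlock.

R = {0,1,2,3,6}
  0: b→3  [1 exit(s)]
  1: ∅  [STUCK]
  2: ∅  [STUCK]
  3: b→0  b→6  [2 exit(s)]
  6: a→1  a→6  b→2  [3 exit(s)]
Path to 1: b·b·a

Answer: DEADLOCK at state 1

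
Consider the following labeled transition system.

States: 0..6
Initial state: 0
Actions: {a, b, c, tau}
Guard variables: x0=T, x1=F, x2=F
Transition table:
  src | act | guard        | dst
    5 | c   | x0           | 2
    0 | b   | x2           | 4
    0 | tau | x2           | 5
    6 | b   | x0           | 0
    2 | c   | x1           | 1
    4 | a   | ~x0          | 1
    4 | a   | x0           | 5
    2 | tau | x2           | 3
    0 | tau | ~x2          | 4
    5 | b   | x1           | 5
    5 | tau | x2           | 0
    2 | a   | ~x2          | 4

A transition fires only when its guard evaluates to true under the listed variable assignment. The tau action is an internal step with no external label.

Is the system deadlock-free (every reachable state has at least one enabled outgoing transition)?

Answer: DEADLOCK-FREE

Analysis:
Reachable = {0,2,4,5}
  0: tau→4  [1 out]
  2: a→4  [1 out]
  4: a→5  [1 out]
  5: c→2  [1 out]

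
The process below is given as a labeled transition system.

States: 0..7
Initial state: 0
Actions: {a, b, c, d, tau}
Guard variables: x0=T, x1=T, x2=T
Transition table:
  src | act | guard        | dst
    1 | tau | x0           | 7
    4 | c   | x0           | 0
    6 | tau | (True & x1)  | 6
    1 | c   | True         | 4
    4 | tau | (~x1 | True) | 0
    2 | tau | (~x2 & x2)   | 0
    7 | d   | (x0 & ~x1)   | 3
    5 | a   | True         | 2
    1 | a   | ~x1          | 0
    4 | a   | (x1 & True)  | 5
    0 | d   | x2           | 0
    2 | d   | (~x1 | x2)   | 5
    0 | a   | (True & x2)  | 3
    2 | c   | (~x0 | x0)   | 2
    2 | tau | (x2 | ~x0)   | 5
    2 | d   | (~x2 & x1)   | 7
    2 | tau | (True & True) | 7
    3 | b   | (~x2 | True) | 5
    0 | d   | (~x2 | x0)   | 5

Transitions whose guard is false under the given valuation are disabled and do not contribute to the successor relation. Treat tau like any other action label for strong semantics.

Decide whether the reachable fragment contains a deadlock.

Reach set: {0,2,3,5,7}
  0: a→3  d→0  d→5  [3 exit(s)]
  2: c→2  d→5  tau→5  tau→7  [4 exit(s)]
  3: b→5  [1 exit(s)]
  5: a→2  [1 exit(s)]
  7: ∅  [STUCK]
Path to 7: d·a·tau

Answer: DEADLOCK at state 7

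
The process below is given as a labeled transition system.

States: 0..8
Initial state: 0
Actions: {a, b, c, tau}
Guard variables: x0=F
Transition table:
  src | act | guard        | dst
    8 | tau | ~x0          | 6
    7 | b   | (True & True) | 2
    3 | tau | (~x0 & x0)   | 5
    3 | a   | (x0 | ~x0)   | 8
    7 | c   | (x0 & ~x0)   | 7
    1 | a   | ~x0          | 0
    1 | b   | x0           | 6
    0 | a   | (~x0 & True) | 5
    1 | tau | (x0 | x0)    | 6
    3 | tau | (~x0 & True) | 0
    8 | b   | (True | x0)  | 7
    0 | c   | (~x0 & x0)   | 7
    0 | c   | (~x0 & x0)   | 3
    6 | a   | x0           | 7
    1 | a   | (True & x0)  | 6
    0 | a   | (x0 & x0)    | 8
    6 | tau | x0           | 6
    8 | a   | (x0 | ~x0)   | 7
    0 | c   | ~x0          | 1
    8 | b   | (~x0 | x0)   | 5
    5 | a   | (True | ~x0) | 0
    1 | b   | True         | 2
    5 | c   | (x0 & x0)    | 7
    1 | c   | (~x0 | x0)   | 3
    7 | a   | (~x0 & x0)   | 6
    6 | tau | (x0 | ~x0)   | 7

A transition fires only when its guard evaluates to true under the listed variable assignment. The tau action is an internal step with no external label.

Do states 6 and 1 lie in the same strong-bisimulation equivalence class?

Answer: NOT BISIMILAR

Trace:
Compute ~ classes (split until stable):
  P[0] = {{0,1,2,3,4,5,6,7,8}}
  P[1] = {{0},{1},{2,4},{3},{5},{6},{7},{8}}
stable after 2 split(s): 8 block(s)
6∈{6}, 1∈{1}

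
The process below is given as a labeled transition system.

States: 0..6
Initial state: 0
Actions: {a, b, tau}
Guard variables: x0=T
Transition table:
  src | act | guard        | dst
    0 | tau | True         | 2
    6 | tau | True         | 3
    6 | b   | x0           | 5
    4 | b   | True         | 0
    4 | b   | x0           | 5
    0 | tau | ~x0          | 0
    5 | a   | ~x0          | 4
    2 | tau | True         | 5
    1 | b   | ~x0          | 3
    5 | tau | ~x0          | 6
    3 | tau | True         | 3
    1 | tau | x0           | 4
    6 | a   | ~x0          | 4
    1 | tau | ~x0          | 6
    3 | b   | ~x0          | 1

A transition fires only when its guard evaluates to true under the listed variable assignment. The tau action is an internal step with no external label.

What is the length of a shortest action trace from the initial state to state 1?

Layered search for 1:
  L0 = {0}
  L1 = {2}
  L2 = {5}
1 never appears.

Answer: UNREACHABLE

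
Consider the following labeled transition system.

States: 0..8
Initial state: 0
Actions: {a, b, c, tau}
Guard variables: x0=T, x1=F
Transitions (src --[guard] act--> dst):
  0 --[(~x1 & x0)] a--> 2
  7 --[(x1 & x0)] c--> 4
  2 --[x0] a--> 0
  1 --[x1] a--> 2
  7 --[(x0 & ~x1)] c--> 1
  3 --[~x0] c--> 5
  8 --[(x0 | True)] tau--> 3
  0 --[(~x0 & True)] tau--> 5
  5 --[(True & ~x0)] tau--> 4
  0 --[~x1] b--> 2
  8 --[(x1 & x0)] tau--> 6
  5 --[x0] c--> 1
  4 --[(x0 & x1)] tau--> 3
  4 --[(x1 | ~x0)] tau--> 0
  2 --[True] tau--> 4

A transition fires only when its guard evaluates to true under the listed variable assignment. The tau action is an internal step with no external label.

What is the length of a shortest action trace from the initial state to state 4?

Answer: 2

Working:
Layered search for 4:
  depth 0: {0}
  depth 1: {2}
  depth 2: {4}
4 enters at depth 2; path a·tau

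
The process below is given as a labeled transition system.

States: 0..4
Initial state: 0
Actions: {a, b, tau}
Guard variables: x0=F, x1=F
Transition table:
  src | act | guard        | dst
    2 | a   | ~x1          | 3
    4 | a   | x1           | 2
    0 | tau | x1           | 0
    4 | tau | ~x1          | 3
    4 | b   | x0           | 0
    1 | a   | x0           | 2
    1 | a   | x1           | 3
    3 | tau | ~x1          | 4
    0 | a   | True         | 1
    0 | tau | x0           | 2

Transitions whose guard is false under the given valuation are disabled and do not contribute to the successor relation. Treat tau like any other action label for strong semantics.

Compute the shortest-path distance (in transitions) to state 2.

Answer: UNREACHABLE

Analysis:
Layered search for 2:
  Layer 0: {0}
  Layer 1: {1}
2 never appears.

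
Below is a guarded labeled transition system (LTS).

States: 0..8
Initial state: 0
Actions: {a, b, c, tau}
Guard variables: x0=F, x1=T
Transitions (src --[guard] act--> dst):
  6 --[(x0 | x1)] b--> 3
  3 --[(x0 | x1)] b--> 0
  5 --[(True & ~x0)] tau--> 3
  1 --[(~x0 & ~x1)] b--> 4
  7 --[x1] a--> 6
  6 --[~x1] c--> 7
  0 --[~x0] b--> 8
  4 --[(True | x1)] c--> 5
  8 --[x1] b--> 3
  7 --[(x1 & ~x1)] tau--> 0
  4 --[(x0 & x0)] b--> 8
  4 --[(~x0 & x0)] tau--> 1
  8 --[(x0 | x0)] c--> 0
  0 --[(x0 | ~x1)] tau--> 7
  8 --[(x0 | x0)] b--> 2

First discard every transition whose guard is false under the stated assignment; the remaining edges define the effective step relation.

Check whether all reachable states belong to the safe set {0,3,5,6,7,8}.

Inv-set: {0,3,5,6,7,8}
R = {0,3,8}
  0: ok
  3: ok
  8: ok

Answer: INVARIANT HOLDS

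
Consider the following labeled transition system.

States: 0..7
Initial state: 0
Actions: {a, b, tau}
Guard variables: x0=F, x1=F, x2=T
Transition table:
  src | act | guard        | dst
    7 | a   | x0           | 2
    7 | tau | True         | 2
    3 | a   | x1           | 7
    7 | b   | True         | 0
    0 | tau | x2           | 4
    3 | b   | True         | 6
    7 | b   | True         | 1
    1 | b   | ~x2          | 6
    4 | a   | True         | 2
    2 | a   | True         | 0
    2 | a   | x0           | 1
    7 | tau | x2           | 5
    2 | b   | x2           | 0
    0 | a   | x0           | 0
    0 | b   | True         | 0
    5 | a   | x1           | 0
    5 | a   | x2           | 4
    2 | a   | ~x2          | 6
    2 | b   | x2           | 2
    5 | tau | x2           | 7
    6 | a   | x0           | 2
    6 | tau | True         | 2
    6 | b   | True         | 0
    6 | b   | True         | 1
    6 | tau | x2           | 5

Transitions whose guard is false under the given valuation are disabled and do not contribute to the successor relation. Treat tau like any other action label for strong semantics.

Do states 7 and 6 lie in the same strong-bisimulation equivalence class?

Answer: BISIMILAR

Working:
Bisimulation quotient by refinement:
  round 0: {{0,1,2,3,4,5,6,7}}
  round 1: {{0,6,7},{1},{2},{3},{4},{5}}
  round 2: {{0},{1},{2},{3},{4},{5},{6,7}}
Fixed point at round 3; 7 class(es).
class of 7: {6,7}; class of 6: {6,7}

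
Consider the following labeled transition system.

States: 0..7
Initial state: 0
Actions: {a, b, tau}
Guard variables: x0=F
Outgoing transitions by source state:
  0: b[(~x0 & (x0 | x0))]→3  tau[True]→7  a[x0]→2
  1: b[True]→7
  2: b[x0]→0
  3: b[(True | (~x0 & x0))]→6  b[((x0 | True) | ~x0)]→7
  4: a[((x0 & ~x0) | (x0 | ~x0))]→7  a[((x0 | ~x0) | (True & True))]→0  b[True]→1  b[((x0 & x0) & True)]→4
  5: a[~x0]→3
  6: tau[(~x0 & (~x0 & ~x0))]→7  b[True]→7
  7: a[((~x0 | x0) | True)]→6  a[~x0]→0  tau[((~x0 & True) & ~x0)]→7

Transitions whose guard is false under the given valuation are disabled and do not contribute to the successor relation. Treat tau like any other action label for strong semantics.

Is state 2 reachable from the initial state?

13 transition(s) survive guard evaluation.
depth 0: {0}
depth 1: {7}  now seen {0,7}
depth 2: {6}  now seen {0,6,7}
R = {0,6,7}

Answer: UNREACHABLE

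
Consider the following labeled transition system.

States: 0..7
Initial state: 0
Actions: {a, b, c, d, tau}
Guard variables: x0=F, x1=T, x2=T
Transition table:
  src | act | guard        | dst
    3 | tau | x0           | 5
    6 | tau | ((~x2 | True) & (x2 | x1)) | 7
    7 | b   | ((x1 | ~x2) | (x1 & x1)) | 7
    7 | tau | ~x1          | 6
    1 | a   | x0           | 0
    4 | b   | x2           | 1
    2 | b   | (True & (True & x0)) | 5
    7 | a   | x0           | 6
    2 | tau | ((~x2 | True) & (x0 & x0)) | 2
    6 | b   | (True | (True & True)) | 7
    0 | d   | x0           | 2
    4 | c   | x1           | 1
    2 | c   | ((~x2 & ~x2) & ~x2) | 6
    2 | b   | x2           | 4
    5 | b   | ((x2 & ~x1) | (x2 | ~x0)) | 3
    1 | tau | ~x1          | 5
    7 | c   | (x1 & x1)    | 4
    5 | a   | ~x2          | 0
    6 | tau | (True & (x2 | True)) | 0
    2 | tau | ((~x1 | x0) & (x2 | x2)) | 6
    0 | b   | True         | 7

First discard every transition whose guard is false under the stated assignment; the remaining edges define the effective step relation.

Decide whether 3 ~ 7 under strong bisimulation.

Refine partition for ~:
  round 0: {{0,1,2,3,4,5,6,7}}
  round 1: {{0,2,5},{1,3},{4,7},{6}}
  round 2: {{0,2},{1,3},{4},{5},{6},{7}}
  round 3: {{0},{1,3},{2},{4},{5},{6},{7}}
Fixed point at round 4; 7 class(es).
3∈{1,3}, 7∈{7}

Answer: NOT BISIMILAR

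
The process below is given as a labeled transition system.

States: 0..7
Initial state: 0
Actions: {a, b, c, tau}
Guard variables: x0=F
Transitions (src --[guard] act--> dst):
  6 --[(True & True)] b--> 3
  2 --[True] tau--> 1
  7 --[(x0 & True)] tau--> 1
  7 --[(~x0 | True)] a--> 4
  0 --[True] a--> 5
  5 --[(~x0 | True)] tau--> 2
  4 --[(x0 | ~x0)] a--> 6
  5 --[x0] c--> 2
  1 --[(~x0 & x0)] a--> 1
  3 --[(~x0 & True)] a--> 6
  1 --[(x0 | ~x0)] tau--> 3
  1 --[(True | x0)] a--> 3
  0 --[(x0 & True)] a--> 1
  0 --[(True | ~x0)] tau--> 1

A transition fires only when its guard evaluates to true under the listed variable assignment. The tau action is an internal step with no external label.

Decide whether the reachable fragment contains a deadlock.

Answer: DEADLOCK-FREE

Analysis:
R = {0,1,2,3,5,6}
  0: a→5  tau→1  [2 exit(s)]
  1: a→3  tau→3  [2 exit(s)]
  2: tau→1  [1 exit(s)]
  3: a→6  [1 exit(s)]
  5: tau→2  [1 exit(s)]
  6: b→3  [1 exit(s)]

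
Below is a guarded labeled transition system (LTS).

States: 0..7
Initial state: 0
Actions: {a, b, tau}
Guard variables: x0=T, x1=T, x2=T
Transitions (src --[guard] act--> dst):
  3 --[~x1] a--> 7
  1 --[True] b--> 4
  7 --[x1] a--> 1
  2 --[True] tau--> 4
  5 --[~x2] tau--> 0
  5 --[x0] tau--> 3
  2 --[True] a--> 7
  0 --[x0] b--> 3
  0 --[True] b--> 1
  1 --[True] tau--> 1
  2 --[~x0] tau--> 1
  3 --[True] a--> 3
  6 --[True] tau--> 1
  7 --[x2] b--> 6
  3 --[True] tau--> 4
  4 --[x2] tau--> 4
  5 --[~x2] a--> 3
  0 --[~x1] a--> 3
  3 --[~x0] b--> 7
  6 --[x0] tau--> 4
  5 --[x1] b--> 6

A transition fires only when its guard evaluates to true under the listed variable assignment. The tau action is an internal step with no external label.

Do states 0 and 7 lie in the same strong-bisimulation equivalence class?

Refine partition for ~:
  round 0: {{0,1,2,3,4,5,6,7}}
  round 1: {{0},{1,5},{2,3},{4,6},{7}}
  round 2: {{0},{1},{2},{3},{4},{5},{6},{7}}
stable after 3 split(s): 8 block(s)
class of 0: {0}; class of 7: {7}

Answer: NOT BISIMILAR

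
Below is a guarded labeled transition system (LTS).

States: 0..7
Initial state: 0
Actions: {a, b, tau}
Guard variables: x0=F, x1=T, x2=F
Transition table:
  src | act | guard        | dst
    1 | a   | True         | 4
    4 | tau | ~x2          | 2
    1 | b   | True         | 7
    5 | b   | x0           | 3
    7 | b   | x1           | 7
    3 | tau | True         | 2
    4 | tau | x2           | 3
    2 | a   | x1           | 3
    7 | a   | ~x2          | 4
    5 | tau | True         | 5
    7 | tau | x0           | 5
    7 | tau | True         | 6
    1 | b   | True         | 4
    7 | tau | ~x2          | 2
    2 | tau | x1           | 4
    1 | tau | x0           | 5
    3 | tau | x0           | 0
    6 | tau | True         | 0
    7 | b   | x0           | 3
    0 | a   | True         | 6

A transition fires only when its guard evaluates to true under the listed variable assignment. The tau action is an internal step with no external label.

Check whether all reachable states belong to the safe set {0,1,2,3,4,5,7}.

Inv-set: {0,1,2,3,4,5,7}
R = {0,6}
  0: ✓
  6: ✗ unsafe
counterexample path to 6: a

Answer: INVARIANT VIOLATED at state 6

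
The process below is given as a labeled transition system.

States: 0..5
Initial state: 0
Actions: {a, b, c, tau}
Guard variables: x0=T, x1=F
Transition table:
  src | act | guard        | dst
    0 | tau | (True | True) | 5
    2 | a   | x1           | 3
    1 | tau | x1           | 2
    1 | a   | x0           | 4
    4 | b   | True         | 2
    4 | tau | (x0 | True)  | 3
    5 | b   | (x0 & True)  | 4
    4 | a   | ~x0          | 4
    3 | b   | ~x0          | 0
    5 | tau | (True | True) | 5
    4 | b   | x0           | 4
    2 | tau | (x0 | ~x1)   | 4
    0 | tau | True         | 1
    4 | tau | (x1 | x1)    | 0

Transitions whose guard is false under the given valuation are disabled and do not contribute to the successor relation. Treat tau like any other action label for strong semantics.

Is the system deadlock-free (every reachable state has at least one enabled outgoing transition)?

Reach set: {0,1,2,3,4,5}
  0: tau→1  tau→5  [2 exit(s)]
  1: a→4  [1 exit(s)]
  2: tau→4  [1 exit(s)]
  3: ∅  [no exit]
  4: b→2  b→4  tau→3  [3 exit(s)]
  5: b→4  tau→5  [2 exit(s)]
witness 3: tau·a·tau

Answer: DEADLOCK at state 3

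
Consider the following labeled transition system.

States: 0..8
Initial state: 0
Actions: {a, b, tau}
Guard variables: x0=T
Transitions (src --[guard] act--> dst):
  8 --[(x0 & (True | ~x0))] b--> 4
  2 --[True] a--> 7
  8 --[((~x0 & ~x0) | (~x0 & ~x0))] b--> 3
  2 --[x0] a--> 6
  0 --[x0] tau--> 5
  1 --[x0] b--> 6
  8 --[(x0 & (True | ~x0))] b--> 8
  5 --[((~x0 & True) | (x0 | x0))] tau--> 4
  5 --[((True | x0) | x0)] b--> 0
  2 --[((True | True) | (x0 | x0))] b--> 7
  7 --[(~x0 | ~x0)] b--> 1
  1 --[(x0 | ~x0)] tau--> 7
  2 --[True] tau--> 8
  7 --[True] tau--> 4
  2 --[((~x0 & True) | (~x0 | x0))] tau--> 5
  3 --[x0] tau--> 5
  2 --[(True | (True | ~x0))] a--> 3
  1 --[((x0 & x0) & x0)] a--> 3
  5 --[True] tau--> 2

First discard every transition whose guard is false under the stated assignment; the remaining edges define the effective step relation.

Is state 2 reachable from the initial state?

17 transition(s) survive guard evaluation.
depth 0: {0}
depth 1: {5}  now seen {0,5}
depth 2: {2,4}  now seen {0,2,4,5}
depth 3: {3,6,7,8}  now seen {0,2,3,4,5,6,7,8}
R = {0,2,3,4,5,6,7,8}
trace reaching 2: tau·tau

Answer: REACHABLE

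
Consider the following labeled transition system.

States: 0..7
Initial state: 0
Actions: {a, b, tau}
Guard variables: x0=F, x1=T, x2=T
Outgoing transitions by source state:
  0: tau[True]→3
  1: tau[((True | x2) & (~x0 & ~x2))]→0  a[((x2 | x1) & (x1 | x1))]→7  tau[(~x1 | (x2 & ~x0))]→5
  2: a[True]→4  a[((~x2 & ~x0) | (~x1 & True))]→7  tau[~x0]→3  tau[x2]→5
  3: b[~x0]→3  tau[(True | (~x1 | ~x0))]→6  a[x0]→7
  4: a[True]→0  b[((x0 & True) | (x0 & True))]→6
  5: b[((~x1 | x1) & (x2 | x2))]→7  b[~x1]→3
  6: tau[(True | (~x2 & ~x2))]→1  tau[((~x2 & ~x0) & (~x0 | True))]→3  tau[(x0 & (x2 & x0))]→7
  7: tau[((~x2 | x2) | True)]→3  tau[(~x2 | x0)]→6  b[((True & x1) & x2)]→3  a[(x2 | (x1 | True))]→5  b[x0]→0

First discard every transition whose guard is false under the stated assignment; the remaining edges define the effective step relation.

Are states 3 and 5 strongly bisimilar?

Bisimulation quotient by refinement:
  P[0] = {{0,1,2,3,4,5,6,7}}
  P[1] = {{0,6},{1,2},{3},{4},{5},{7}}
  P[2] = {{0},{1},{2},{3},{4},{5},{6},{7}}
Fixed point at round 3; 8 class(es).
class of 3: {3}; class of 5: {5}

Answer: NOT BISIMILAR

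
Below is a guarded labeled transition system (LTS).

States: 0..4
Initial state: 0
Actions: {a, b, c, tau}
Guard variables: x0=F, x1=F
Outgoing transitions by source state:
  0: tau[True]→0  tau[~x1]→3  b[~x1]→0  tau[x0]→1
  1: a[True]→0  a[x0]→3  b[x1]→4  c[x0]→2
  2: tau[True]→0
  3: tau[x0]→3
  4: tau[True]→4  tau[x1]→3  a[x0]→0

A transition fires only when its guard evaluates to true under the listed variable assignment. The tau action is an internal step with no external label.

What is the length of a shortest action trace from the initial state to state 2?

Layered search for 2:
  depth 0: {0}
  depth 1: {3}
2 never appears.

Answer: UNREACHABLE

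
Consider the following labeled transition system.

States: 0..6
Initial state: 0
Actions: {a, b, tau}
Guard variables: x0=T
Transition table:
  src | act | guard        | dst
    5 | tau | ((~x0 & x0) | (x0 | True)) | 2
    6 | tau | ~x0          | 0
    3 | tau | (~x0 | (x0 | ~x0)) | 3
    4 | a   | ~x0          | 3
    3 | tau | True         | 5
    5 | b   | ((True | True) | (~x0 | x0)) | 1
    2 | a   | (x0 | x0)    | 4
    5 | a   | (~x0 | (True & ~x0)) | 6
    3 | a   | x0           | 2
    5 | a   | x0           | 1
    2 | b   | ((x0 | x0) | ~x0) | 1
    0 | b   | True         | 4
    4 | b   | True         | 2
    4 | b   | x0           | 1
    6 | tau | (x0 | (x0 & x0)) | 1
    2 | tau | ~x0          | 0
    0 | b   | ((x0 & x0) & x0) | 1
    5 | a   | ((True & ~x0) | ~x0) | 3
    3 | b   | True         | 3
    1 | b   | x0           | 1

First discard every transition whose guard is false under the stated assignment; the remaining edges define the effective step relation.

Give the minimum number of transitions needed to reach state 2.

Layered search for 2:
  Layer 0: {0}
  Layer 1: {1,4}
  Layer 2: {2}
2 enters at depth 2; path b·b

Answer: 2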